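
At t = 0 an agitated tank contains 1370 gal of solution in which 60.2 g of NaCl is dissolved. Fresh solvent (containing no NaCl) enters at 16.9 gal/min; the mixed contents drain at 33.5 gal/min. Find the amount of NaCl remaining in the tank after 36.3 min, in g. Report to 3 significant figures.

Total volume: dV/dt = Q_in − Q_out = -16.600 gal/min, so V(t) = 1370 − 16.600 t and V(36.3) = 767.42 gal.
Solute balance: dm/dt = 0 − Q_out C = −Q_out m/V(t).
dm/m = −Q_out dt/(V₀ − 16.600 t); integrating gives ln(m/m₀) = −(Q_out/(Q_in−Q_out)) ln(V/V₀).
m = m₀ (V₀/V)^(Q_out/(Q_in−Q_out)) = 60.2 × (1370/767.42)^(-2.0181) = 18.693 g.

18.7 g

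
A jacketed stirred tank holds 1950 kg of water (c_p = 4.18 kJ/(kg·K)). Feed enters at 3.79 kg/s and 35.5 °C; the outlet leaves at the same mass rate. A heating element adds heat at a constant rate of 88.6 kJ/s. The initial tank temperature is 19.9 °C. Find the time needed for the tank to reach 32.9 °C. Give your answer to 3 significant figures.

M c_p dT/dt = ṁ c_p (T_in − T) + Q̇.
τ = M/ṁ = 514.51 s; T_ss = T_in + Q̇/(ṁ c_p) = 41.093 °C.
T(t) = T_ss + (T₀ − T_ss) e^(−t/τ). Set T = 32.9:
e^(−t/τ) = (32.9 − 41.093)/(19.9 − 41.093) = 0.38658
t = −514.51 · ln(0.38658) = 489.00 s.

489 s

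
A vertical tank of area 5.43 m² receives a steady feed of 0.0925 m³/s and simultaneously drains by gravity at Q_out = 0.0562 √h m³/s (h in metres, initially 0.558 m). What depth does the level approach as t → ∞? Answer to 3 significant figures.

2.71 m

Level balance: A dh/dt = 0.0925 − 0.0562 √h. Setting dh/dt = 0:
Q_in = 0.0562 √h_ss ⇒ √h_ss = 0.0925/0.0562 = 1.6459.
h_ss = 1.6459² = 2.7090 m. (Since h₀ = 0.558 m < h_ss, the level will rise toward this value.)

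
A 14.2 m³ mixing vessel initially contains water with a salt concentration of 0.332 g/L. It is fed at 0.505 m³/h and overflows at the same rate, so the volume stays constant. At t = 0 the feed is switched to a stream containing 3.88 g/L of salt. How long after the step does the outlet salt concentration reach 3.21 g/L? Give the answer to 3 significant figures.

46.9 h

Mass balance on the solute (V constant): V dC/dt = Q(C_in − C), so τ = V/Q = 28.119 h.
C(t) = C_in + (C₀ − C_in) e^(−t/τ). Set C = 3.21 and solve for t:
e^(−t/τ) = (C − C_in)/(C₀ − C_in) = (3.21 − 3.88)/(0.332 − 3.88) = 0.18884
t = −τ ln(…) = 28.119 × 1.6669 = 46.870 h.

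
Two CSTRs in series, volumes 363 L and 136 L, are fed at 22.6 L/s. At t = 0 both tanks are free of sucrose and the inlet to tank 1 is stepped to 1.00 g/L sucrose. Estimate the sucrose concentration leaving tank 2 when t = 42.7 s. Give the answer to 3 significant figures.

0.888 g/L

Each tank obeys Vᵢ dCᵢ/dt = Q(Cᵢ₋₁ − Cᵢ), so τᵢ = Vᵢ/Q.
τ₁ = 363/22.6 = 16.062 s; τ₂ = 136/22.6 = 6.0177 s.
Tank 1: C₁ = C_in(1 − e^(−t/τ₁)). Tank 2 (τ₁ ≠ τ₂): C₂ = C_in[1 − (τ₁ e^(−t/τ₁) − τ₂ e^(−t/τ₂))/(τ₁ − τ₂)].
At t = 42.7: e^(−t/τ₁) = 0.070056, e^(−t/τ₂) = 0.00082863.
C₂ = 1.00·[1 − (16.062·0.070056 − 6.0177·0.00082863)/(10.044)] = 1.00·0.88847 = 0.88847 g/L.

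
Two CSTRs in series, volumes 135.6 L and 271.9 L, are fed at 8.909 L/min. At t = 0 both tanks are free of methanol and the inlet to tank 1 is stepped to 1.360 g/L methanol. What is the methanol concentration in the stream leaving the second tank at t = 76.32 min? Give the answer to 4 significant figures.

Time constants: τᵢ = Vᵢ/Q for each well-mixed tank.
τ₁ = 135.6/8.909 = 15.2206 min; τ₂ = 271.9/8.909 = 30.5197 min.
Solving the cascade with C₁(0)=C₂(0)=0 gives C₂(t) = C_in[1 − (τ₁ e^(−t/τ₁) − τ₂ e^(−t/τ₂))/(τ₁ − τ₂)].
At t = 76.32: e^(−t/τ₁) = 0.00664249, e^(−t/τ₂) = 0.0820292.
C₂ = 1.360·[1 − (15.2206·0.00664249 − 30.5197·0.0820292)/(-15.2991)] = 1.360·0.842971 = 1.14644 g/L.

1.146 g/L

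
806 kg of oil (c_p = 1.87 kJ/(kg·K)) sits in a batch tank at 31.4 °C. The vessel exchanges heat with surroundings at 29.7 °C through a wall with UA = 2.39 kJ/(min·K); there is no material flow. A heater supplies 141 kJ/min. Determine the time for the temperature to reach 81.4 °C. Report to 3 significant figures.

1300 min

Energy balance: M c_p dT/dt = −UA(T − T_amb) + Q̇.
τ = M c_p/UA = 630.64 min; T_ss = T_amb + Q̇/UA = 29.7 + 141/2.39 = 88.696 °C.
T(t) = T_ss + (T₀ − T_ss)e^(−t/τ); set T = 81.4:
t = −τ ln[(T − T_ss)/(T₀ − T_ss)] = −630.64 · ln(0.12734) = 1299.7 min.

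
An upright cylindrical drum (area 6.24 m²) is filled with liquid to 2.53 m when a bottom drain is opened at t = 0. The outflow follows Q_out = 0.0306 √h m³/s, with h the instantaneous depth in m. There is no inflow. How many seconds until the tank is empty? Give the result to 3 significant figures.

649 s

Unsteady balance on liquid volume: A dh/dt = −0.0306 √h.
Separate and integrate: 2(√h − √h₀) = −(0.0306/A) t.
Set h = 0: 2√h₀ = (0.0306/A) t_empty ⇒ t_empty = 2A√h₀/0.0306.
t_empty = 2·6.24·√2.53/0.0306 = 12.480·1.5906/0.0306 = 648.71 s.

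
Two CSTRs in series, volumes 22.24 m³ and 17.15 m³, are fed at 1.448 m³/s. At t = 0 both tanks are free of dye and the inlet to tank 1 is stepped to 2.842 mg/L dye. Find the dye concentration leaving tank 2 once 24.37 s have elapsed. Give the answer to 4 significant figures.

1.525 mg/L

Species balance on tank i: dCᵢ/dt = (Cᵢ₋₁ − Cᵢ)/τᵢ with τᵢ = Vᵢ/Q.
τ₁ = 22.24/1.448 = 15.3591 s; τ₂ = 17.15/1.448 = 11.8439 s.
Tank 1: C₁ = C_in(1 − e^(−t/τ₁)). Tank 2 (τ₁ ≠ τ₂): C₂ = C_in[1 − (τ₁ e^(−t/τ₁) − τ₂ e^(−t/τ₂))/(τ₁ − τ₂)].
At t = 24.37: e^(−t/τ₁) = 0.204604, e^(−t/τ₂) = 0.127761.
C₂ = 2.842·[1 − (15.3591·0.204604 − 11.8439·0.127761)/(3.51519)] = 2.842·0.536485 = 1.52469 mg/L.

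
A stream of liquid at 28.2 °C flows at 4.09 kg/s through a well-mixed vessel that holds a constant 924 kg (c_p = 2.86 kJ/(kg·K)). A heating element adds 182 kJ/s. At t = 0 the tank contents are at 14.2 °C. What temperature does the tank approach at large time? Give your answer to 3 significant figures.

43.8 °C

M c_p dT/dt = ṁ c_p (T_in − T) + Q̇.
At steady state dT/dt = 0 ⇒ T_ss = T_in + Q̇/(ṁ c_p) = 28.2 + 182/(4.09·2.86) = 43.759 °C.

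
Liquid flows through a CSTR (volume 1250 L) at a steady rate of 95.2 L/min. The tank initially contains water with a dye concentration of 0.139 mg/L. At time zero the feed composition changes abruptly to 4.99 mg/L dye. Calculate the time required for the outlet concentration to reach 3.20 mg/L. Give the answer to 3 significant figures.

13.1 min

Species balance: V dC/dt = Q(C_in − C) ⇒ τ = V/Q = 13.130 min.
C(t) = C_in + (C₀ − C_in) e^(−t/τ). Set C = 3.20 and solve for t:
e^(−t/τ) = (C − C_in)/(C₀ − C_in) = (3.20 − 4.99)/(0.139 − 4.99) = 0.36900
t = −τ ln(…) = 13.130 × 0.99697 = 13.090 min.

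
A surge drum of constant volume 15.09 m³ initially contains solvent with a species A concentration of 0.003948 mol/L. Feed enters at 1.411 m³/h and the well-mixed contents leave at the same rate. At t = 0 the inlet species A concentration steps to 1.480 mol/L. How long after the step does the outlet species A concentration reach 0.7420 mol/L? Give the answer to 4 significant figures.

7.413 h

Accumulation = in − out for the solute gives V dC/dt = Q(C_in − C), so τ = V/Q = 10.6945 h.
C(t) = C_in + (C₀ − C_in) e^(−t/τ). Set C = 0.7420 and solve for t:
e^(−t/τ) = (C − C_in)/(C₀ − C_in) = (0.7420 − 1.480)/(0.003948 − 1.480) = 0.499982
t = −τ ln(…) = 10.6945 × 0.693182 = 7.41327 h.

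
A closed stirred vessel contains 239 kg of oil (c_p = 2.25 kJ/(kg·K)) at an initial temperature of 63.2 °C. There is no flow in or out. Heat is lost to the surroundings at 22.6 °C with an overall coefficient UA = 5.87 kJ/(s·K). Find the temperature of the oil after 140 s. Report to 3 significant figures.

31.4 °C

First-law balance (no shaft work): M c_p dT/dt = −UA(T − T_amb).
dT/dt = (T_ss − T)/τ with T_ss = T_amb = 22.600 °C, τ = M c_p/UA = 239·2.25/5.87 = 91.610 s.
Integrating: T(t) = T_ss + (T₀ − T_ss) e^(−t/τ).
T(140) = 22.600 + (40.600)·0.21692 = 31.407 °C.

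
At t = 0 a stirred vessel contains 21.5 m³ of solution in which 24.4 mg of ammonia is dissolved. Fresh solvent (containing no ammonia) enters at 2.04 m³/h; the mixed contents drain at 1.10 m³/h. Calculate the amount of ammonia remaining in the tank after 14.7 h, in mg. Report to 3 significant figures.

Let m(t) be the amount of ammonia. Volume: V(t) = V₀ + (Q_in − Q_out) t = 21.5 + 0.94000 t; V(14.7) = 35.318 m³.
Species balance (pure solvent in): dm/dt = −Q_out · m/V(t).
dm/m = −Q_out dt/(V₀ + 0.94000 t); integrating gives ln(m/m₀) = −(Q_out/(Q_in−Q_out)) ln(V/V₀).
m = m₀ (V₀/V)^(Q_out/(Q_in−Q_out)) = 24.4 × (21.5/35.318)^(1.1702) = 13.650 mg.

13.7 mg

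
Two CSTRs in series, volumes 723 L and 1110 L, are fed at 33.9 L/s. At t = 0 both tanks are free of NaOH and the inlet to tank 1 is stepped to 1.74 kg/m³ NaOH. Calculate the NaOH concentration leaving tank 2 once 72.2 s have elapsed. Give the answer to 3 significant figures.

Time constants: τᵢ = Vᵢ/Q for each well-mixed tank.
τ₁ = 723/33.9 = 21.327 s; τ₂ = 1110/33.9 = 32.743 s.
Solving the cascade with C₁(0)=C₂(0)=0 gives C₂(t) = C_in[1 − (τ₁ e^(−t/τ₁) − τ₂ e^(−t/τ₂))/(τ₁ − τ₂)].
At t = 72.2: e^(−t/τ₁) = 0.033867, e^(−t/τ₂) = 0.11025.
C₂ = 1.74·[1 − (21.327·0.033867 − 32.743·0.11025)/(-11.416)] = 1.74·0.74706 = 1.2999 kg/m³.

1.30 kg/m³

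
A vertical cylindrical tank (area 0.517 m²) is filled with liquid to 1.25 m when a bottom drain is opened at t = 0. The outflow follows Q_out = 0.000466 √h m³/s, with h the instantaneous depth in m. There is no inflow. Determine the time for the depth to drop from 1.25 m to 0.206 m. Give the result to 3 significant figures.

1470 s

Accumulation of liquid (constant cross-section A): A dh/dt = −0.000466 √h.
∫ h^(−1/2) dh = −(0.000466/A) ∫ dt, giving 2√h = 2√h₀ − (0.000466/A) t.
t = 2A(√h₀ − √h)/0.000466 = 2·0.517·(√1.25 − √0.206)/0.000466
  = 1.0340 × (1.1180 − 0.45387) / 0.000466 = 1473.7 s.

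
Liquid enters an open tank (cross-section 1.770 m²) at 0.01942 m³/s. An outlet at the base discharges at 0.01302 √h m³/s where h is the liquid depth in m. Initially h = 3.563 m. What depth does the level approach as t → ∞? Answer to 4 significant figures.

2.225 m

Level balance: A dh/dt = 0.01942 − 0.01302 √h. Setting dh/dt = 0:
Q_in = 0.01302 √h_ss ⇒ √h_ss = 0.01942/0.01302 = 1.49155.
h_ss = 1.49155² = 2.22473 m. (Since h₀ = 3.563 m > h_ss, the level will fall toward this value.)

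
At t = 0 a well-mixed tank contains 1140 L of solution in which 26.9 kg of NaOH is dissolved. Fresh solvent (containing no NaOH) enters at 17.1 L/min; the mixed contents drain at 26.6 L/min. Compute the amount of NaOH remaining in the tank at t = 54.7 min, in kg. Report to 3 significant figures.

4.90 kg

Let m(t) be the amount of NaOH. Volume: V(t) = V₀ + (Q_in − Q_out) t = 1140 − 9.5000 t; V(54.7) = 620.35 L.
Species balance (pure solvent in): dm/dt = −Q_out · m/V(t).
Separate: dm/m = −Q_out dt/V(t) ⇒ ln(m/m₀) = −(Q_out/(Q_in−Q_out)) ln(V/V₀).
m = m₀ (V₀/V)^(Q_out/(Q_in−Q_out)) = 26.9 × (1140/620.35)^(-2.8000) = 4.8956 kg.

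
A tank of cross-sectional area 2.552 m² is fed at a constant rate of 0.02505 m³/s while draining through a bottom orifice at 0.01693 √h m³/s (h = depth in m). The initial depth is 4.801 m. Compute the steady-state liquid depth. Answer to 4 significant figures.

Level balance: A dh/dt = 0.02505 − 0.01693 √h. Setting dh/dt = 0:
Q_in = 0.01693 √h_ss ⇒ √h_ss = 0.02505/0.01693 = 1.47962.
h_ss = 1.47962² = 2.18928 m. (Since h₀ = 4.801 m > h_ss, the level will fall toward this value.)

2.189 m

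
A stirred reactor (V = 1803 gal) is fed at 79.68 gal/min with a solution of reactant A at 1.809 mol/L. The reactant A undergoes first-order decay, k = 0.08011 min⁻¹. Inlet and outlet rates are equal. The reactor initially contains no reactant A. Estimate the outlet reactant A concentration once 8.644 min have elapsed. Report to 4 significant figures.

Accumulation = in − out − consumed: V dC/dt = Q C_in − Q C − k V C.
This is linear with rate a = Q/V + k = 0.124303 min⁻¹.
C_ss = Q C_in/(Q + kV) = 0.643147 mol/L; C(t) = C_ss + (C₀ − C_ss) e^(−a t).
C(8.644) = 0.643147 + (-0.643147)·e^(−0.124303·8.644) = 0.643147 + (-0.643147)·0.341477 = 0.423527 mol/L.

0.4235 mol/L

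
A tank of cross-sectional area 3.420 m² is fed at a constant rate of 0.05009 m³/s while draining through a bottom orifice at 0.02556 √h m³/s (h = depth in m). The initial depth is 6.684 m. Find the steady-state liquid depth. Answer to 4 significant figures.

Unsteady balance on liquid volume: A dh/dt = Q_in − 0.02556 √h. At steady state dh/dt = 0:
Q_in = 0.02556 √h_ss ⇒ √h_ss = 0.05009/0.02556 = 1.95970.
h_ss = 1.95970² = 3.84043 m. (Since h₀ = 6.684 m > h_ss, the level will fall toward this value.)

3.840 m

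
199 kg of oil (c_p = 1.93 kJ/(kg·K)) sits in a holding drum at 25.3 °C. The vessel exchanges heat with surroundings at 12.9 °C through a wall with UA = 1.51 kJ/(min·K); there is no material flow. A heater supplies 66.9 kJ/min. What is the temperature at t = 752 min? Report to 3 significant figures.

M c_p dT/dt = −UA(T − T_amb) + Q̇.
dT/dt = (T_ss − T)/τ with T_ss = T_amb + Q̇/UA = 12.9 + 66.9/1.51 = 57.205 °C, τ = M c_p/UA = 199·1.93/1.51 = 254.35 min.
Integrating: T(t) = T_ss + (T₀ − T_ss) e^(−t/τ).
T(752) = 57.205 + (-31.905)·0.051998 = 55.546 °C.

55.5 °C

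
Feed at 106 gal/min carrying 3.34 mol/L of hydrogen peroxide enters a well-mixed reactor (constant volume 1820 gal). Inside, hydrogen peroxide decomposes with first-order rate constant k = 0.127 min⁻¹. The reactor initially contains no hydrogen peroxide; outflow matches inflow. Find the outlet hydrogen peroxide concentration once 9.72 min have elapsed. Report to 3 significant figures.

Accumulation = in − out − consumed: V dC/dt = Q C_in − Q C − k V C.
dC/dt = (Q/V) C_in − (Q/V + k) C; effective rate a = Q/V + k = 0.058242 + 0.127 = 0.18524 min⁻¹.
C_ss = Q C_in/(Q + kV) = 1.0501 mol/L; C(t) = C_ss + (C₀ − C_ss) e^(−a t).
C(9.72) = 1.0501 + (-1.0501)·e^(−0.18524·9.72) = 1.0501 + (-1.0501)·0.16521 = 0.87664 mol/L.

0.877 mol/L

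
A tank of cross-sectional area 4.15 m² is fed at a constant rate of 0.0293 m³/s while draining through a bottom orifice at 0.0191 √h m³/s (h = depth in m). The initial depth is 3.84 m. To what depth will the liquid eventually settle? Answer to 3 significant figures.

A dh/dt = Q_in − 0.0191 √h. Steady state requires inflow = outflow:
Q_in = 0.0191 √h_ss ⇒ √h_ss = 0.0293/0.0191 = 1.5340.
h_ss = 1.5340² = 2.3533 m. (Since h₀ = 3.84 m > h_ss, the level will fall toward this value.)

2.35 m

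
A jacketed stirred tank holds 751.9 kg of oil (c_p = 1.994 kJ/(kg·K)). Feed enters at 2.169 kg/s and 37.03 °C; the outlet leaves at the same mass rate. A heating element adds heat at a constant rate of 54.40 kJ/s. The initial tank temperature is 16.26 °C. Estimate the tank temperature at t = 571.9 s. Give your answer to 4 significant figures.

Unsteady energy balance on the tank contents: M c_p dT/dt = ṁ c_p (T_in − T) + 54.40.
Rearrange: dT/dt = (T_ss − T)/τ with τ = M/ṁ = 346.657 s and T_ss = T_in + Q̇/(ṁ c_p) = 49.6081 °C.
T approaches T_ss exponentially: T(t) = T_ss + (T₀ − T_ss) e^(−t/τ).
T(571.9) = 49.6081 + (-33.3481)·e^(−571.9/346.657) = 49.6081 + (-33.3481)·0.192097 = 43.2020 °C.

43.20 °C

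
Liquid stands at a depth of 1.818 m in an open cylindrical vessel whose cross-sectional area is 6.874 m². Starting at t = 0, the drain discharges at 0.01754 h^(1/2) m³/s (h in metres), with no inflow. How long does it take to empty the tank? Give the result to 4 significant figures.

Unsteady balance on liquid volume: A dh/dt = −0.01754 √h.
Separate and integrate: 2(√h − √h₀) = −(0.01754/A) t.
Set h = 0: 2√h₀ = (0.01754/A) t_empty ⇒ t_empty = 2A√h₀/0.01754.
t_empty = 2·6.874·√1.818/0.01754 = 13.7480·1.34833/0.01754 = 1056.83 s.

1057 s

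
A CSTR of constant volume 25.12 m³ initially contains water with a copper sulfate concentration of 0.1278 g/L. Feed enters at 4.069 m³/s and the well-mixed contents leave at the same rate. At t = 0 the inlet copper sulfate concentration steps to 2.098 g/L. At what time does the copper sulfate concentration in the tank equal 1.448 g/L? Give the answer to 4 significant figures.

6.846 s

Species balance: V dC/dt = Q(C_in − C) ⇒ τ = V/Q = 6.17351 s.
C(t) = C_in + (C₀ − C_in) e^(−t/τ). Set C = 1.448 and solve for t:
e^(−t/τ) = (C − C_in)/(C₀ − C_in) = (1.448 − 2.098)/(0.1278 − 2.098) = 0.329916
t = −τ ln(…) = 6.17351 × 1.10892 = 6.84591 s.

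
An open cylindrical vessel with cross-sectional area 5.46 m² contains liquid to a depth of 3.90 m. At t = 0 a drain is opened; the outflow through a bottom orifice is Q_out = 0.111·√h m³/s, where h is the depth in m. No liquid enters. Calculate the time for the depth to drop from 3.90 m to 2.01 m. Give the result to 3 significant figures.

54.8 s

Unsteady balance on liquid volume: A dh/dt = −0.111 √h.
This is separable: 2 d(√h)/dt = −0.111/A, so √h = √h₀ − (0.111/(2A)) t.
t = 2A(√h₀ − √h)/0.111 = 2·5.46·(√3.90 − √2.01)/0.111
  = 10.920 × (1.9748 − 1.4177) / 0.111 = 54.806 s.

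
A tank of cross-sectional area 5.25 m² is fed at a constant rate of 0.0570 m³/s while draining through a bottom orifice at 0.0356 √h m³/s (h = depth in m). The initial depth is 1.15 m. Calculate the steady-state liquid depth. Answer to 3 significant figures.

Level balance: A dh/dt = 0.0570 − 0.0356 √h. Setting dh/dt = 0:
Q_in = 0.0356 √h_ss ⇒ √h_ss = 0.0570/0.0356 = 1.6011.
h_ss = 1.6011² = 2.5636 m. (Since h₀ = 1.15 m < h_ss, the level will rise toward this value.)

2.56 m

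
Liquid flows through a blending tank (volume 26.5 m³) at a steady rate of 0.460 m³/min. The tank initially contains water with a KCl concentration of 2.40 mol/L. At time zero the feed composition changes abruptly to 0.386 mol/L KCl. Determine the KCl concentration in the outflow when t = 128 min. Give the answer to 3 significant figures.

0.604 mol/L

Transient balance on the dissolved component: V dC/dt = Q(C_in − C).
Time constant τ = V/Q = 26.5/0.460 = 57.609 min.
Solution: C(t) = C_in + (C₀ − C_in) e^(−t/τ).
C(128) = 0.386 + (2.40 − 0.386)·e^(−128/57.609) = 0.386 + (2.0140)·0.10840 = 0.60433 mol/L.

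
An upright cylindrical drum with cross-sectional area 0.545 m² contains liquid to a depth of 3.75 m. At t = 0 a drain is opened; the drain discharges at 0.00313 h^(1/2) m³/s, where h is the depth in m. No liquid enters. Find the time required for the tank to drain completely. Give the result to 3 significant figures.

674 s

Unsteady balance on liquid volume: A dh/dt = −0.00313 √h.
∫ h^(−1/2) dh = −(0.00313/A) ∫ dt, giving 2√h = 2√h₀ − (0.00313/A) t.
Set h = 0: 2√h₀ = (0.00313/A) t_empty ⇒ t_empty = 2A√h₀/0.00313.
t_empty = 2·0.545·√3.75/0.00313 = 1.0900·1.9365/0.00313 = 674.37 s.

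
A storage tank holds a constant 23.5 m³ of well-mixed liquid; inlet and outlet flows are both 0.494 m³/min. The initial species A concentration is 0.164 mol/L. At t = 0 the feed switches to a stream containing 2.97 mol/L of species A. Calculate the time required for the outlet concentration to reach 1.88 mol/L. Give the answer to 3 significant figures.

Transient balance on the dissolved component: V dC/dt = Q(C_in − C), so τ = V/Q = 47.571 min.
C(t) = C_in + (C₀ − C_in) e^(−t/τ). Set C = 1.88 and solve for t:
e^(−t/τ) = (C − C_in)/(C₀ − C_in) = (1.88 − 2.97)/(0.164 − 2.97) = 0.38845
t = −τ ln(…) = 47.571 × 0.94558 = 44.982 min.

45.0 min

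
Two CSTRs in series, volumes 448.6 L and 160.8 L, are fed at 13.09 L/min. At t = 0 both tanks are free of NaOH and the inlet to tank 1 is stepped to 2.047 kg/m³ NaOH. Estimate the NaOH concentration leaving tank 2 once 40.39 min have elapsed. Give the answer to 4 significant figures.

1.108 kg/m³

Each tank obeys Vᵢ dCᵢ/dt = Q(Cᵢ₋₁ − Cᵢ), so τᵢ = Vᵢ/Q.
τ₁ = 448.6/13.09 = 34.2704 min; τ₂ = 160.8/13.09 = 12.2842 min.
Tank 1: C₁ = C_in(1 − e^(−t/τ₁)). Tank 2 (τ₁ ≠ τ₂): C₂ = C_in[1 − (τ₁ e^(−t/τ₁) − τ₂ e^(−t/τ₂))/(τ₁ − τ₂)].
At t = 40.39: e^(−t/τ₁) = 0.307719, e^(−t/τ₂) = 0.0373297.
C₂ = 2.047·[1 − (34.2704·0.307719 − 12.2842·0.0373297)/(21.9862)] = 2.047·0.541208 = 1.10785 kg/m³.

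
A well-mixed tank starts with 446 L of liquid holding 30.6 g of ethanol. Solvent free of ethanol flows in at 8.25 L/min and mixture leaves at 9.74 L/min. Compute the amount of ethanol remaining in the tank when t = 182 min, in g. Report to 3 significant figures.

Total volume: dV/dt = Q_in − Q_out = -1.4900 L/min, so V(t) = 446 − 1.4900 t and V(182) = 174.82 L.
No ethanol enters, so dm/dt = −Q_out · (m/V).
Separate: dm/m = −Q_out dt/V(t) ⇒ ln(m/m₀) = −(Q_out/(Q_in−Q_out)) ln(V/V₀).
m = m₀ (V₀/V)^(Q_out/(Q_in−Q_out)) = 30.6 × (446/174.82)^(-6.5369) = 0.067123 g.

0.0671 g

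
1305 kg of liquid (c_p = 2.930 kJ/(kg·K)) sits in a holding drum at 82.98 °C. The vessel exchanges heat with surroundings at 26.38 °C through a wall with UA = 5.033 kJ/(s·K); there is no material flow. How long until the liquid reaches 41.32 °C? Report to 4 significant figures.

Lumped-capacitance energy balance: M c_p dT/dt = UA(T_amb − T).
τ = M c_p/UA = 759.716 s; T_ss = T_amb = 26.3800 °C.
T(t) = T_ss + (T₀ − T_ss)e^(−t/τ); set T = 41.32:
t = −τ ln[(T − T_ss)/(T₀ − T_ss)] = −759.716 · ln(0.263958) = 1011.92 s.

1012 s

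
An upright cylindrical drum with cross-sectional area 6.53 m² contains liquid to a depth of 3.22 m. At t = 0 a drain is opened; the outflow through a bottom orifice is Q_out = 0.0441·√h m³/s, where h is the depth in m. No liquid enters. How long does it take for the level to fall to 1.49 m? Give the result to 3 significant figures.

170 s

Accumulation of liquid (constant cross-section A): A dh/dt = −0.0441 √h.
∫ h^(−1/2) dh = −(0.0441/A) ∫ dt, giving 2√h = 2√h₀ − (0.0441/A) t.
t = 2A(√h₀ − √h)/0.0441 = 2·6.53·(√3.22 − √1.49)/0.0441
  = 13.060 × (1.7944 − 1.2207) / 0.0441 = 169.92 s.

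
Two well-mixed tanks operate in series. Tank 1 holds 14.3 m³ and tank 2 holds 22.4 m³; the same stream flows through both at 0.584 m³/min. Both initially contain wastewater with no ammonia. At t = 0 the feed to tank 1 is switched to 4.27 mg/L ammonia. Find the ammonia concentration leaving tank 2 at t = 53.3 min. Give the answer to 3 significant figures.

2.18 mg/L

Time constants: τᵢ = Vᵢ/Q for each well-mixed tank.
τ₁ = 14.3/0.584 = 24.486 min; τ₂ = 22.4/0.584 = 38.356 min.
Tank 1: C₁ = C_in(1 − e^(−t/τ₁)). Tank 2 (τ₁ ≠ τ₂): C₂ = C_in[1 − (τ₁ e^(−t/τ₁) − τ₂ e^(−t/τ₂))/(τ₁ − τ₂)].
At t = 53.3: e^(−t/τ₁) = 0.11341, e^(−t/τ₂) = 0.24917.
C₂ = 4.27·[1 − (24.486·0.11341 − 38.356·0.24917)/(-13.870)] = 4.27·0.51115 = 2.1826 mg/L.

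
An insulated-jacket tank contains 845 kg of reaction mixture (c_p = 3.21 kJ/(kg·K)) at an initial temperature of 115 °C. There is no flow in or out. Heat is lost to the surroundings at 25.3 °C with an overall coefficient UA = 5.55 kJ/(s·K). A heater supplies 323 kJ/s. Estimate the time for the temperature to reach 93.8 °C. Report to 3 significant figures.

Lumped-capacitance energy balance: M c_p dT/dt = UA(T_amb − T) + Q̇.
τ = M c_p/UA = 488.73 s; T_ss = T_amb + Q̇/UA = 25.3 + 323/5.55 = 83.498 °C.
T(t) = T_ss + (T₀ − T_ss)e^(−t/τ); set T = 93.8:
t = −τ ln[(T − T_ss)/(T₀ − T_ss)] = −488.73 · ln(0.32702) = 546.27 s.

546 s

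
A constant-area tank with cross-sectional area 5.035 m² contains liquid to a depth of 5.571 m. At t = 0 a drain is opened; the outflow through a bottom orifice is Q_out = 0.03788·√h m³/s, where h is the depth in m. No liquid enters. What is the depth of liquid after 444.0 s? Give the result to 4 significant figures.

With no inflow, A dh/dt = −0.03788 √h.
∫ h^(−1/2) dh = −(0.03788/A) ∫ dt, giving 2√h = 2√h₀ − (0.03788/A) t.
√h = √5.571 − 0.03788·444.0/(2·5.035) = 2.36030 − 1.67018 = 0.690116.
h = 0.690116² = 0.476260 m.

0.4763 m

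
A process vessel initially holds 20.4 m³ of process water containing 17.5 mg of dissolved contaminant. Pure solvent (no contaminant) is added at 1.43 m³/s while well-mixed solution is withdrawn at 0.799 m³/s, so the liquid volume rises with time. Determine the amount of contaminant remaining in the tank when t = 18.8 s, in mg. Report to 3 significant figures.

Let m(t) be the amount of contaminant. Volume: V(t) = V₀ + (Q_in − Q_out) t = 20.4 + 0.63100 t; V(18.8) = 32.263 m³.
Solute balance: dm/dt = 0 − Q_out C = −Q_out m/V(t).
dm/m = −Q_out dt/(V₀ + 0.63100 t); integrating gives ln(m/m₀) = −(Q_out/(Q_in−Q_out)) ln(V/V₀).
m = m₀ (V₀/V)^(Q_out/(Q_in−Q_out)) = 17.5 × (20.4/32.263)^(1.2662) = 9.7941 mg.

9.79 mg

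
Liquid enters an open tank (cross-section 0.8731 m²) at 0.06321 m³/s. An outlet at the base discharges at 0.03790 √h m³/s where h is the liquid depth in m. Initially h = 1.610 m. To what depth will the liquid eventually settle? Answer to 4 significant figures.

Volume balance on the tank: A dh/dt = Q_in − 0.03790 √h. At steady state dh/dt = 0:
Q_in = 0.03790 √h_ss ⇒ √h_ss = 0.06321/0.03790 = 1.66781.
h_ss = 1.66781² = 2.78159 m. (Since h₀ = 1.610 m < h_ss, the level will rise toward this value.)

2.782 m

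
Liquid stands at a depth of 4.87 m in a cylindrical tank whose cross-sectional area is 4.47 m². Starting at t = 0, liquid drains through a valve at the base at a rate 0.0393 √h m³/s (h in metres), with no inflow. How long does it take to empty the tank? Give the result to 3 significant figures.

502 s

With no inflow, A dh/dt = −0.0393 √h.
∫ h^(−1/2) dh = −(0.0393/A) ∫ dt, giving 2√h = 2√h₀ − (0.0393/A) t.
Tank is empty when √h = 0: t_empty = 2A√h₀/0.0393.
t_empty = 2·4.47·√4.87/0.0393 = 8.9400·2.2068/0.0393 = 502.01 s.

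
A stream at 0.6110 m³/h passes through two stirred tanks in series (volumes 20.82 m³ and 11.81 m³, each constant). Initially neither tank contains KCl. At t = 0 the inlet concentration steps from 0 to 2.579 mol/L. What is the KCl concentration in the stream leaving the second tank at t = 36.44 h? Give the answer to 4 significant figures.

Each tank obeys Vᵢ dCᵢ/dt = Q(Cᵢ₋₁ − Cᵢ), so τᵢ = Vᵢ/Q.
τ₁ = 20.82/0.6110 = 34.0753 h; τ₂ = 11.81/0.6110 = 19.3290 h.
Tank 1: C₁ = C_in(1 − e^(−t/τ₁)). Tank 2 (τ₁ ≠ τ₂): C₂ = C_in[1 − (τ₁ e^(−t/τ₁) − τ₂ e^(−t/τ₂))/(τ₁ − τ₂)].
At t = 36.44: e^(−t/τ₁) = 0.343216, e^(−t/τ₂) = 0.151791.
C₂ = 2.579·[1 − (34.0753·0.343216 − 19.3290·0.151791)/(14.7463)] = 2.579·0.405871 = 1.04674 mol/L.

1.047 mol/L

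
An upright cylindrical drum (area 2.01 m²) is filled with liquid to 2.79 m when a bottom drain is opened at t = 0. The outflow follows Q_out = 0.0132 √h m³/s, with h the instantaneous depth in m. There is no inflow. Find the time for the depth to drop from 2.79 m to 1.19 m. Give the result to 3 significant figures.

176 s

A dh/dt = −Q_out = −0.0132 √h.
This is separable: 2 d(√h)/dt = −0.0132/A, so √h = √h₀ − (0.0132/(2A)) t.
t = 2A(√h₀ − √h)/0.0132 = 2·2.01·(√2.79 − √1.19)/0.0132
  = 4.0200 × (1.6703 − 1.0909) / 0.0132 = 176.47 s.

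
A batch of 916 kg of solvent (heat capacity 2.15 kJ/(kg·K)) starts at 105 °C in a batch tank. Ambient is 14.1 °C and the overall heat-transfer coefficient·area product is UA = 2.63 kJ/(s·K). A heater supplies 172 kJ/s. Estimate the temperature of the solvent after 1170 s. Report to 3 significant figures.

M c_p dT/dt = −UA(T − T_amb) + Q̇.
dT/dt = (T_ss − T)/τ with T_ss = T_amb + Q̇/UA = 14.1 + 172/2.63 = 79.499 °C, τ = M c_p/UA = 916·2.15/2.63 = 748.82 s.
This is linear first-order; T(t) = T_ss + (T₀ − T_ss) e^(−t/τ).
T(1170) = 79.499 + (25.501)·0.20962 = 84.845 °C.

84.8 °C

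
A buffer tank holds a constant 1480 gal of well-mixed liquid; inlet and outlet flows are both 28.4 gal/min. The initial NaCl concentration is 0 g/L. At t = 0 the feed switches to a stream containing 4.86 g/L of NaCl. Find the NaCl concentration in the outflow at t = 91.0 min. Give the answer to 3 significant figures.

4.01 g/L

Mass balance on the solute (V constant): V dC/dt = Q(C_in − C).
So dC/dt = (C_in − C)/τ with τ = V/Q = 1480/28.4 = 52.113 min.
Solution: C(t) = C_in + (C₀ − C_in) e^(−t/τ).
C(91.0) = 4.86 + (0 − 4.86)·e^(−91.0/52.113) = 4.86 + (-4.8600)·0.17443 = 4.0123 g/L.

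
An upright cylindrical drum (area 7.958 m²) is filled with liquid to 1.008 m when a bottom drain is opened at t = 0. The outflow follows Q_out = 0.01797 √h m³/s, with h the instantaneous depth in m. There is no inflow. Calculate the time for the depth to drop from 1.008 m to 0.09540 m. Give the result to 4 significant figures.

Volume balance on the tank: A dh/dt = −0.01797 √h.
This is separable: 2 d(√h)/dt = −0.01797/A, so √h = √h₀ − (0.01797/(2A)) t.
t = 2A(√h₀ − √h)/0.01797 = 2·7.958·(√1.008 − √0.09540)/0.01797
  = 15.9160 × (1.00399 − 0.308869) / 0.01797 = 615.669 s.

615.7 s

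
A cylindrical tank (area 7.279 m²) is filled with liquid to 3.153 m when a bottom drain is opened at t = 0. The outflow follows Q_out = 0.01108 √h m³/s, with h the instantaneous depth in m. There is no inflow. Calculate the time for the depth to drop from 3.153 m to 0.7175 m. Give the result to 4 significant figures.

1220 s

With no inflow, A dh/dt = −0.01108 √h.
∫ h^(−1/2) dh = −(0.01108/A) ∫ dt, giving 2√h = 2√h₀ − (0.01108/A) t.
t = 2A(√h₀ − √h)/0.01108 = 2·7.279·(√3.153 − √0.7175)/0.01108
  = 14.5580 × (1.77567 − 0.847054) / 0.01108 = 1220.11 s.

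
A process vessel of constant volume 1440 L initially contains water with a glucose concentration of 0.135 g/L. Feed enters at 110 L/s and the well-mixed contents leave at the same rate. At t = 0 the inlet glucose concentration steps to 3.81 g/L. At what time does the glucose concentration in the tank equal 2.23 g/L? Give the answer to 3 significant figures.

Transient balance on the dissolved component: V dC/dt = Q(C_in − C), so τ = V/Q = 13.091 s.
C(t) = C_in + (C₀ − C_in) e^(−t/τ). Set C = 2.23 and solve for t:
e^(−t/τ) = (C − C_in)/(C₀ − C_in) = (2.23 − 3.81)/(0.135 − 3.81) = 0.42993
t = −τ ln(…) = 13.091 × 0.84413 = 11.050 s.

11.1 s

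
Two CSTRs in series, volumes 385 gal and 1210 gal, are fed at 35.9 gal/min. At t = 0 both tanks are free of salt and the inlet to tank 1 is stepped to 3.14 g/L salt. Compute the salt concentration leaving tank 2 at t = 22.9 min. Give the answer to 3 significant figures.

Species balance on tank i: dCᵢ/dt = (Cᵢ₋₁ − Cᵢ)/τᵢ with τᵢ = Vᵢ/Q.
τ₁ = 385/35.9 = 10.724 min; τ₂ = 1210/35.9 = 33.705 min.
Tank 1: C₁ = C_in(1 − e^(−t/τ₁)). Tank 2 (τ₁ ≠ τ₂): C₂ = C_in[1 − (τ₁ e^(−t/τ₁) − τ₂ e^(−t/τ₂))/(τ₁ − τ₂)].
At t = 22.9: e^(−t/τ₁) = 0.11820, e^(−t/τ₂) = 0.50691.
C₂ = 3.14·[1 − (10.724·0.11820 − 33.705·0.50691)/(-22.981)] = 3.14·0.31170 = 0.97874 g/L.

0.979 g/L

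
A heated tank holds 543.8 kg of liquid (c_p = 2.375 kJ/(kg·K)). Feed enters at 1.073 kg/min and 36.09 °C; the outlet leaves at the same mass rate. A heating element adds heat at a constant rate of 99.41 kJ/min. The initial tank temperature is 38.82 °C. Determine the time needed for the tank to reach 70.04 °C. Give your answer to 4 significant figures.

M c_p dT/dt = ṁ c_p (T_in − T) + Q̇.
τ = M/ṁ = 506.803 min; T_ss = T_in + Q̇/(ṁ c_p) = 75.0992 °C.
T(t) = T_ss + (T₀ − T_ss) e^(−t/τ). Set T = 70.04:
e^(−t/τ) = (70.04 − 75.0992)/(38.82 − 75.0992) = 0.139451
t = −506.803 · ln(0.139451) = 998.423 min.

998.4 min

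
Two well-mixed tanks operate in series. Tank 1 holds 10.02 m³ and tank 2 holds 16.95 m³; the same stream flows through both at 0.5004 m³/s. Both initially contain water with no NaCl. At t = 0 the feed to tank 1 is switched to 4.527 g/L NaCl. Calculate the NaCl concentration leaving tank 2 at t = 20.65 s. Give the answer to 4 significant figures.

Each tank obeys Vᵢ dCᵢ/dt = Q(Cᵢ₋₁ − Cᵢ), so τᵢ = Vᵢ/Q.
τ₁ = 10.02/0.5004 = 20.0240 s; τ₂ = 16.95/0.5004 = 33.8729 s.
Solving the cascade with C₁(0)=C₂(0)=0 gives C₂(t) = C_in[1 − (τ₁ e^(−t/τ₁) − τ₂ e^(−t/τ₂))/(τ₁ − τ₂)].
At t = 20.65: e^(−t/τ₁) = 0.356556, e^(−t/τ₂) = 0.543551.
C₂ = 4.527·[1 − (20.0240·0.356556 − 33.8729·0.543551)/(-13.8489)] = 4.527·0.186076 = 0.842365 g/L.

0.8424 g/L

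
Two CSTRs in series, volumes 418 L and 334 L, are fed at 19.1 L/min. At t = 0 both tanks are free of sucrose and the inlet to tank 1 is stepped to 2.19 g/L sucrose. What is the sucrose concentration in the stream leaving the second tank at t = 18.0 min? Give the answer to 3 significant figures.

0.513 g/L

Time constants: τᵢ = Vᵢ/Q for each well-mixed tank.
τ₁ = 418/19.1 = 21.885 min; τ₂ = 334/19.1 = 17.487 min.
Tank 1: C₁ = C_in(1 − e^(−t/τ₁)). Tank 2 (τ₁ ≠ τ₂): C₂ = C_in[1 − (τ₁ e^(−t/τ₁) − τ₂ e^(−t/τ₂))/(τ₁ − τ₂)].
At t = 18.0: e^(−t/τ₁) = 0.43934, e^(−t/τ₂) = 0.35724.
C₂ = 2.19·[1 − (21.885·0.43934 − 17.487·0.35724)/(4.3979)] = 2.19·0.23424 = 0.51298 g/L.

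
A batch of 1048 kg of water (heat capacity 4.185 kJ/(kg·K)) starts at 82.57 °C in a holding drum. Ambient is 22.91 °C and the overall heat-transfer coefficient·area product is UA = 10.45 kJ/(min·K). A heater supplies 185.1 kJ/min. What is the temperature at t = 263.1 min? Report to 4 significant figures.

M c_p dT/dt = −UA(T − T_amb) + Q̇.
dT/dt = (T_ss − T)/τ with T_ss = T_amb + Q̇/UA = 22.91 + 185.1/10.45 = 40.6229 °C, τ = M c_p/UA = 1048·4.185/10.45 = 419.701 min.
T approaches T_ss exponentially: T(t) = T_ss + (T₀ − T_ss) e^(−t/τ).
T(263.1) = 40.6229 + (41.9471)·0.534259 = 63.0335 °C.

63.03 °C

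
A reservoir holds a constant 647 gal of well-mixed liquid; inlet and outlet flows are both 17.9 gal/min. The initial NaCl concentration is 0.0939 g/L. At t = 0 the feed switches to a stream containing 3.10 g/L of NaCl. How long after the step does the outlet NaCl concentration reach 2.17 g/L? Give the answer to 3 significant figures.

42.4 min

Transient balance on the dissolved component: V dC/dt = Q(C_in − C), so τ = V/Q = 36.145 min.
C(t) = C_in + (C₀ − C_in) e^(−t/τ). Set C = 2.17 and solve for t:
e^(−t/τ) = (C − C_in)/(C₀ − C_in) = (2.17 − 3.10)/(0.0939 − 3.10) = 0.30937
t = −τ ln(…) = 36.145 × 1.1732 = 42.406 min.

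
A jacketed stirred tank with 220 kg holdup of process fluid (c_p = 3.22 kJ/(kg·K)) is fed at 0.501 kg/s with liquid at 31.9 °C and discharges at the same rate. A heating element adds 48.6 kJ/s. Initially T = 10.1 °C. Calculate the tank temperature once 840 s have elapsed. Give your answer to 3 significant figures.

54.4 °C

M c_p dT/dt = ṁ c_p (T_in − T) + Q̇.
Rearrange: dT/dt = (T_ss − T)/τ with τ = M/ṁ = 439.12 s and T_ss = T_in + Q̇/(ṁ c_p) = 62.026 °C.
This is linear first-order; T(t) = T_ss + (T₀ − T_ss) e^(−t/τ).
T(840) = 62.026 + (-51.926)·e^(−840/439.12) = 62.026 + (-51.926)·0.14765 = 54.359 °C.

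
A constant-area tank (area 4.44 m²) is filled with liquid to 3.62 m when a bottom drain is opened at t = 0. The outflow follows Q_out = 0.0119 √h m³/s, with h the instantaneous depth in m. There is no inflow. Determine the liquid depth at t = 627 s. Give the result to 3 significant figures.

Mass balance (ρ constant): A dh/dt = −0.0119 √h.
Separate and integrate: 2(√h − √h₀) = −(0.0119/A) t.
√h = √3.62 − 0.0119·627/(2·4.44) = 1.9026 − 0.84024 = 1.0624.
h = 1.0624² = 1.1287 m.

1.13 m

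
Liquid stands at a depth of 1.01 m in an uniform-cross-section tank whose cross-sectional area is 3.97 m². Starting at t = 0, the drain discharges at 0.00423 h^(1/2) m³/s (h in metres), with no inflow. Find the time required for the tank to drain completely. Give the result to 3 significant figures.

Unsteady balance on liquid volume: A dh/dt = −0.00423 √h.
This is separable: 2 d(√h)/dt = −0.00423/A, so √h = √h₀ − (0.00423/(2A)) t.
Set h = 0: 2√h₀ = (0.00423/A) t_empty ⇒ t_empty = 2A√h₀/0.00423.
t_empty = 2·3.97·√1.01/0.00423 = 7.9400·1.0050/0.00423 = 1886.4 s.

1890 s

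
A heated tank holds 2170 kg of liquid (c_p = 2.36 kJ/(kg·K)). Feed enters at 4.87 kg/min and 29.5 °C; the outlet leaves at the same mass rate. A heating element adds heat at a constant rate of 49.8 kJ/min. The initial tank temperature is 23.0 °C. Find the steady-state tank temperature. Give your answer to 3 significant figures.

First-law balance (no shaft work): M c_p dT/dt = ṁ c_p (T_in − T) + 49.8.
At steady state dT/dt = 0 ⇒ T_ss = T_in + Q̇/(ṁ c_p) = 29.5 + 49.8/(4.87·2.36) = 33.833 °C.

33.8 °C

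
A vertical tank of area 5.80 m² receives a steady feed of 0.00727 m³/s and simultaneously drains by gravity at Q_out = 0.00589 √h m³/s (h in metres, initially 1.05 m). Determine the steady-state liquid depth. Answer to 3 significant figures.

1.52 m

Level balance: A dh/dt = 0.00727 − 0.00589 √h. Setting dh/dt = 0:
Q_in = 0.00589 √h_ss ⇒ √h_ss = 0.00727/0.00589 = 1.2343.
h_ss = 1.2343² = 1.5235 m. (Since h₀ = 1.05 m < h_ss, the level will rise toward this value.)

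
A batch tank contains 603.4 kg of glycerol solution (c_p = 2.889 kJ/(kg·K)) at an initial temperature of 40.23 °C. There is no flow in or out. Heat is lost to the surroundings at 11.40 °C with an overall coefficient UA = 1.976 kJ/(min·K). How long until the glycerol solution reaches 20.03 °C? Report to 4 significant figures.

Heat balance on the well-mixed liquid: M c_p dT/dt = −UA(T − T_amb).
τ = M c_p/UA = 882.198 min; T_ss = T_amb = 11.4000 °C.
T(t) = T_ss + (T₀ − T_ss)e^(−t/τ); set T = 20.03:
t = −τ ln[(T − T_ss)/(T₀ − T_ss)] = −882.198 · ln(0.299341) = 1064.08 min.

1064 min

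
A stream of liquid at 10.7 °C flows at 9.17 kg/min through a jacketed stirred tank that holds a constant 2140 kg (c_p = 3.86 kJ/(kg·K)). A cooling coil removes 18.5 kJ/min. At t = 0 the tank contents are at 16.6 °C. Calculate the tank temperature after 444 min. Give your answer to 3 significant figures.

11.1 °C

M c_p dT/dt = ṁ c_p (T_in − T) − Q̇.
Rearrange: dT/dt = (T_ss − T)/τ with τ = M/ṁ = 233.37 min and T_ss = T_in − Q̇/(ṁ c_p) = 10.177 °C.
Integrating: T(t) = T_ss + (T₀ − T_ss) e^(−t/τ).
T(444) = 10.177 + (6.4227)·e^(−444/233.37) = 10.177 + (6.4227)·0.14919 = 11.136 °C.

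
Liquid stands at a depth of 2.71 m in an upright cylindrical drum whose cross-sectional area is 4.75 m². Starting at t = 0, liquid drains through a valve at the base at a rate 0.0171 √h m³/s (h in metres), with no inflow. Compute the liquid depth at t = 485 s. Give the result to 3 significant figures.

0.598 m

With no inflow, A dh/dt = −0.0171 √h.
Separate and integrate: 2(√h − √h₀) = −(0.0171/A) t.
√h = √2.71 − 0.0171·485/(2·4.75) = 1.6462 − 0.87300 = 0.77321.
h = 0.77321² = 0.59785 m.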